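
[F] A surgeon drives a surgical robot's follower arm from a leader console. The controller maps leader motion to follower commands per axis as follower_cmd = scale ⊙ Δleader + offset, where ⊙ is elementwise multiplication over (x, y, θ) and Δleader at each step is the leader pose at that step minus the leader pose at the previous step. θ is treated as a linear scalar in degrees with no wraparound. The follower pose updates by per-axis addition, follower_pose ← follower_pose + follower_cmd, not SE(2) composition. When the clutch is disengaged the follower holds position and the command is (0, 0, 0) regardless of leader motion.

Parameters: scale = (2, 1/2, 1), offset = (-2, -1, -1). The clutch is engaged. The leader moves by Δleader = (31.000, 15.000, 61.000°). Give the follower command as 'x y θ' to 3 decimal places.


60.000 6.500 60.000

axis x: 2·31.000 + -2 = 60.000
axis y: 1/2·15.000 + -1 = 6.500
axis θ: 1·61.000 + -1 = 60.000


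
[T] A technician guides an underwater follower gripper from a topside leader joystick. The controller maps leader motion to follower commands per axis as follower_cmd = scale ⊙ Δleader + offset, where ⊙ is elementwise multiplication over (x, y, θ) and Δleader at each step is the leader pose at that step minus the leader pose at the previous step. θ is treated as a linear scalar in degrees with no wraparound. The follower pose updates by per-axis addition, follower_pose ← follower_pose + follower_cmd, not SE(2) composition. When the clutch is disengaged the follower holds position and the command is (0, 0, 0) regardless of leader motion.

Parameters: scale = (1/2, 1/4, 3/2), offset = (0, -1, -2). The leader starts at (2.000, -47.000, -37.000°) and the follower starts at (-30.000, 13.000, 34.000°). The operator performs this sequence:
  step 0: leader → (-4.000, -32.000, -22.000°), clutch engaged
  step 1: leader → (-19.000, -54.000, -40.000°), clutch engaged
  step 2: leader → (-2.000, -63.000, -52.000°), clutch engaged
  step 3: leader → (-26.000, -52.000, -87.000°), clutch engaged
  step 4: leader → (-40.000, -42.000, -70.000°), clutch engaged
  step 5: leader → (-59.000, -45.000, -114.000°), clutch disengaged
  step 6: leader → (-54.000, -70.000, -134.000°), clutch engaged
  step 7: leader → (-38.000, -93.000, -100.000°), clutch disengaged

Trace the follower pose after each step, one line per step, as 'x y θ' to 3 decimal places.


-33.000 15.750 54.500
-40.500 9.250 25.500
-32.000 6.000 5.500
-44.000 7.750 -49.000
-51.000 9.250 -25.500
-51.000 9.250 -25.500
-48.500 2.000 -57.500
-48.500 2.000 -57.500

step 0: Δleader=(-6.000, 15.000, 15.000°), engaged; cmd=(-3.000, 2.750, 20.500°) → follower=(-33.000, 15.750, 54.500°)
step 1: Δleader=(-15.000, -22.000, -18.000°), engaged; cmd=(-7.500, -6.500, -29.000°) → follower=(-40.500, 9.250, 25.500°)
step 2: Δleader=(17.000, -9.000, -12.000°), engaged; cmd=(8.500, -3.250, -20.000°) → follower=(-32.000, 6.000, 5.500°)
step 3: Δleader=(-24.000, 11.000, -35.000°), engaged; cmd=(-12.000, 1.750, -54.500°) → follower=(-44.000, 7.750, -49.000°)
step 4: Δleader=(-14.000, 10.000, 17.000°), engaged; cmd=(-7.000, 1.500, 23.500°) → follower=(-51.000, 9.250, -25.500°)
step 5: Δleader=(-19.000, -3.000, -44.000°), disengaged; cmd=(0,0,0) → follower holds at (-51.000, 9.250, -25.500°)
step 6: Δleader=(5.000, -25.000, -20.000°), engaged; cmd=(2.500, -7.250, -32.000°) → follower=(-48.500, 2.000, -57.500°)
step 7: Δleader=(16.000, -23.000, 34.000°), disengaged; cmd=(0,0,0) → follower holds at (-48.500, 2.000, -57.500°)


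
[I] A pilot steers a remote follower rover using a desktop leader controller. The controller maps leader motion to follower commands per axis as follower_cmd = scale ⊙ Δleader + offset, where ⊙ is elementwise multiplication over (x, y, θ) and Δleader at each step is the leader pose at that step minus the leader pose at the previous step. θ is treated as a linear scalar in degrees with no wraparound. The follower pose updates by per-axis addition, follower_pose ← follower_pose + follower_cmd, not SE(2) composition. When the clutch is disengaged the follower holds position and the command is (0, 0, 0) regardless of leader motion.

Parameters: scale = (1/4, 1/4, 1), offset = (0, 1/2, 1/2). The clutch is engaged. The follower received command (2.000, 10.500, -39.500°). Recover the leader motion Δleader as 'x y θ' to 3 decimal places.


8.000 40.000 -40.000

axis x: (2.000 − 0) / (1/4) = 8.000
axis y: (10.500 − 1/2) / (1/4) = 40.000
axis θ: (-39.500 − 1/2) / (1) = -40.000


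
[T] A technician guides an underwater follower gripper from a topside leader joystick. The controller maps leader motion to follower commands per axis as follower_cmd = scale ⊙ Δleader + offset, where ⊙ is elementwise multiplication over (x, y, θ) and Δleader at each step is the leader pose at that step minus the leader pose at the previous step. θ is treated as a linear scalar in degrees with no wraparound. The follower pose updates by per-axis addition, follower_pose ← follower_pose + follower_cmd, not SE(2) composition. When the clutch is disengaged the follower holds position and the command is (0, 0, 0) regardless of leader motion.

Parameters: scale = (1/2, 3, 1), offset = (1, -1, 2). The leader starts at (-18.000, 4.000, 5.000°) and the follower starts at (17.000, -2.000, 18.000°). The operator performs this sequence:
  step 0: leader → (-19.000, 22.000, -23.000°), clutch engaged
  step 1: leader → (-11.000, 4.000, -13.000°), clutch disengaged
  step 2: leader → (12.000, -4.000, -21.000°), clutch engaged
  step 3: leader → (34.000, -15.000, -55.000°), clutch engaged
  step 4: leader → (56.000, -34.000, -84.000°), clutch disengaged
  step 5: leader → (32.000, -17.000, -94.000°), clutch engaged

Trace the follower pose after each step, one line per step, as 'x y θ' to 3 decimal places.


17.500 51.000 -8.000
17.500 51.000 -8.000
30.000 26.000 -14.000
42.000 -8.000 -46.000
42.000 -8.000 -46.000
31.000 42.000 -54.000

step 0: Δleader=(-1.000, 18.000, -28.000°), engaged; cmd=(0.500, 53.000, -26.000°) → follower=(17.500, 51.000, -8.000°)
step 1: Δleader=(8.000, -18.000, 10.000°), disengaged; cmd=(0,0,0) → follower holds at (17.500, 51.000, -8.000°)
step 2: Δleader=(23.000, -8.000, -8.000°), engaged; cmd=(12.500, -25.000, -6.000°) → follower=(30.000, 26.000, -14.000°)
step 3: Δleader=(22.000, -11.000, -34.000°), engaged; cmd=(12.000, -34.000, -32.000°) → follower=(42.000, -8.000, -46.000°)
step 4: Δleader=(22.000, -19.000, -29.000°), disengaged; cmd=(0,0,0) → follower holds at (42.000, -8.000, -46.000°)
step 5: Δleader=(-24.000, 17.000, -10.000°), engaged; cmd=(-11.000, 50.000, -8.000°) → follower=(31.000, 42.000, -54.000°)


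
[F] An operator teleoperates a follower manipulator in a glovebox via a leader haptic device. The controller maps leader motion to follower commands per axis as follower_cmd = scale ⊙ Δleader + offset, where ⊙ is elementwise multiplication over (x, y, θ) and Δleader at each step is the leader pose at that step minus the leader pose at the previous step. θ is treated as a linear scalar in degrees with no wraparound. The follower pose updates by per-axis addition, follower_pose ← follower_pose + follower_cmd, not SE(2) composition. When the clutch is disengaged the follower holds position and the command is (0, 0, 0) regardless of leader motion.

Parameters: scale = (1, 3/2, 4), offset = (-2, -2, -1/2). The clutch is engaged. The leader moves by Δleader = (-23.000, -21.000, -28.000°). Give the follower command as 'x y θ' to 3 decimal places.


-25.000 -33.500 -112.500

axis x: 1·-23.000 + -2 = -25.000
axis y: 3/2·-21.000 + -2 = -33.500
axis θ: 4·-28.000 + -1/2 = -112.500


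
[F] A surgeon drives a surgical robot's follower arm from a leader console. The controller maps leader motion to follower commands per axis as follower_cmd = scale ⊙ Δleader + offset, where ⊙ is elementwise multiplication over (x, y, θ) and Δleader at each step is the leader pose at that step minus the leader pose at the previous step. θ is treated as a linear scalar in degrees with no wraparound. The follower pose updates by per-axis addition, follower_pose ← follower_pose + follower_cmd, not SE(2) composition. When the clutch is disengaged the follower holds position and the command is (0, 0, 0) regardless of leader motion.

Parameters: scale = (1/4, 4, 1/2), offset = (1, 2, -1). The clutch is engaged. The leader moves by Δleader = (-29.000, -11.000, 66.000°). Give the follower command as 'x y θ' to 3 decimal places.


axis x: 1/4·-29.000 + 1 = -6.250
axis y: 4·-11.000 + 2 = -42.000
axis θ: 1/2·66.000 + -1 = 32.000

-6.250 -42.000 32.000


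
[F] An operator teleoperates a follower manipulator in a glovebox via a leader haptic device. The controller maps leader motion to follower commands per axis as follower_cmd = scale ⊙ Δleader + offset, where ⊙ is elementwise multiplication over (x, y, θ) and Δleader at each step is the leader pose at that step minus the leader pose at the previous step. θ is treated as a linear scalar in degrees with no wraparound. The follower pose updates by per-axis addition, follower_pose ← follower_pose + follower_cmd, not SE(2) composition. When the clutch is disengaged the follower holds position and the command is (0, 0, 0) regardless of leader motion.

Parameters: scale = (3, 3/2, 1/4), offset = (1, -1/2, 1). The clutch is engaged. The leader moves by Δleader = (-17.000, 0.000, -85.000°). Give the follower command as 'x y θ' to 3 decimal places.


axis x: 3·-17.000 + 1 = -50.000
axis y: 3/2·0.000 + -1/2 = -0.500
axis θ: 1/4·-85.000 + 1 = -20.250

-50.000 -0.500 -20.250


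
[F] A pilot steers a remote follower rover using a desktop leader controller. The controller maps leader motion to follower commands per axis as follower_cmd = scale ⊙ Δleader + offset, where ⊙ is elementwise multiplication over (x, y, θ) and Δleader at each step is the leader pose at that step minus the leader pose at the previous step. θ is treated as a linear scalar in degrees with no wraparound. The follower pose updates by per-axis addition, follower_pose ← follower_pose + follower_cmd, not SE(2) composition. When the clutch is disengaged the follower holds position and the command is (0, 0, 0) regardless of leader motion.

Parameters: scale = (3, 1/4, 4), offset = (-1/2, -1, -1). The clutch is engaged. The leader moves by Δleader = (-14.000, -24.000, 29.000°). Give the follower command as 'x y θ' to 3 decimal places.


-42.500 -7.000 115.000

axis x: 3·-14.000 + -1/2 = -42.500
axis y: 1/4·-24.000 + -1 = -7.000
axis θ: 4·29.000 + -1 = 115.000


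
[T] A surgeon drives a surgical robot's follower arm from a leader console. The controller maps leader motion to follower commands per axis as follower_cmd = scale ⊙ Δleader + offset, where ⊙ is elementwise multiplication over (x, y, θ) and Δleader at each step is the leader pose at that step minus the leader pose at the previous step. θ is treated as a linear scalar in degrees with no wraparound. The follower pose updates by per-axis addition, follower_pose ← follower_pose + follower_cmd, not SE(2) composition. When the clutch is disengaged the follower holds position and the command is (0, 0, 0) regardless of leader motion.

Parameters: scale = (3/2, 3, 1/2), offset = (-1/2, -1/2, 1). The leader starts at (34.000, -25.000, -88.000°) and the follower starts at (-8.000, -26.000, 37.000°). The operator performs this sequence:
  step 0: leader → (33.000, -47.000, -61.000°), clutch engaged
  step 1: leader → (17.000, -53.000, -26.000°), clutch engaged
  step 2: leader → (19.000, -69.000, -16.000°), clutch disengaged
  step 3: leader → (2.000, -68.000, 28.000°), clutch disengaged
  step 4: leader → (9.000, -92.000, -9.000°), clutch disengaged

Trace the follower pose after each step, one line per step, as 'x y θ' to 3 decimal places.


-10.000 -92.500 51.500
-34.500 -111.000 70.000
-34.500 -111.000 70.000
-34.500 -111.000 70.000
-34.500 -111.000 70.000

step 0: Δleader=(-1.000, -22.000, 27.000°), engaged; cmd=(-2.000, -66.500, 14.500°) → follower=(-10.000, -92.500, 51.500°)
step 1: Δleader=(-16.000, -6.000, 35.000°), engaged; cmd=(-24.500, -18.500, 18.500°) → follower=(-34.500, -111.000, 70.000°)
step 2: Δleader=(2.000, -16.000, 10.000°), disengaged; cmd=(0,0,0) → follower holds at (-34.500, -111.000, 70.000°)
step 3: Δleader=(-17.000, 1.000, 44.000°), disengaged; cmd=(0,0,0) → follower holds at (-34.500, -111.000, 70.000°)
step 4: Δleader=(7.000, -24.000, -37.000°), disengaged; cmd=(0,0,0) → follower holds at (-34.500, -111.000, 70.000°)


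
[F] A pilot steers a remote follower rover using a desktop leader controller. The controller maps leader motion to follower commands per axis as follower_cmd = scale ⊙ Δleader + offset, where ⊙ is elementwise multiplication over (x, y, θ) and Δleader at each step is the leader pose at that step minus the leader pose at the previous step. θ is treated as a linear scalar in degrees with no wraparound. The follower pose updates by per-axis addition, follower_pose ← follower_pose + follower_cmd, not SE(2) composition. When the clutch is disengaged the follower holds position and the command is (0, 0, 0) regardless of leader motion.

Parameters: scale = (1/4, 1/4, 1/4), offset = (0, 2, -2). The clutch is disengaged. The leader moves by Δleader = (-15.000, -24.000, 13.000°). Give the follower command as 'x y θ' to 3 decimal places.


clutch disengaged → follower holds; cmd = (0, 0, 0)

0.000 0.000 0.000


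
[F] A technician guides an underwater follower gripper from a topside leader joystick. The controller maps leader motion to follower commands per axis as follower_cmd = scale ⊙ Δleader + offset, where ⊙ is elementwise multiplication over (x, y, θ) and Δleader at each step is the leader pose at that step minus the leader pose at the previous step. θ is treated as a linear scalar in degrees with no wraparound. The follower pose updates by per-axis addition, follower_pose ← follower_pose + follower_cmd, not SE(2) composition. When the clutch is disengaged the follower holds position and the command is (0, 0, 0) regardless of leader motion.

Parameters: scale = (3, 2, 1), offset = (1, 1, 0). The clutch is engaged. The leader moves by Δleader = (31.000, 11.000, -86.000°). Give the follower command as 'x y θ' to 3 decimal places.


94.000 23.000 -86.000

axis x: 3·31.000 + 1 = 94.000
axis y: 2·11.000 + 1 = 23.000
axis θ: 1·-86.000 + 0 = -86.000


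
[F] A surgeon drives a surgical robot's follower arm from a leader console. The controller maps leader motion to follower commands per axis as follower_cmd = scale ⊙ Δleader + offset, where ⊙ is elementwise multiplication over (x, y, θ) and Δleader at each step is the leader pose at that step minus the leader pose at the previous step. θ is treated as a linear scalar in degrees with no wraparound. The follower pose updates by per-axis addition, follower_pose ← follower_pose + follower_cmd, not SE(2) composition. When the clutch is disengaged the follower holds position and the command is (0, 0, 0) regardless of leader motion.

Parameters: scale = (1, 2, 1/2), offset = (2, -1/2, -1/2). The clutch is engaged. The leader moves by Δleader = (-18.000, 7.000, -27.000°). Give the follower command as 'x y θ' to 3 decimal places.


-16.000 13.500 -14.000

axis x: 1·-18.000 + 2 = -16.000
axis y: 2·7.000 + -1/2 = 13.500
axis θ: 1/2·-27.000 + -1/2 = -14.000


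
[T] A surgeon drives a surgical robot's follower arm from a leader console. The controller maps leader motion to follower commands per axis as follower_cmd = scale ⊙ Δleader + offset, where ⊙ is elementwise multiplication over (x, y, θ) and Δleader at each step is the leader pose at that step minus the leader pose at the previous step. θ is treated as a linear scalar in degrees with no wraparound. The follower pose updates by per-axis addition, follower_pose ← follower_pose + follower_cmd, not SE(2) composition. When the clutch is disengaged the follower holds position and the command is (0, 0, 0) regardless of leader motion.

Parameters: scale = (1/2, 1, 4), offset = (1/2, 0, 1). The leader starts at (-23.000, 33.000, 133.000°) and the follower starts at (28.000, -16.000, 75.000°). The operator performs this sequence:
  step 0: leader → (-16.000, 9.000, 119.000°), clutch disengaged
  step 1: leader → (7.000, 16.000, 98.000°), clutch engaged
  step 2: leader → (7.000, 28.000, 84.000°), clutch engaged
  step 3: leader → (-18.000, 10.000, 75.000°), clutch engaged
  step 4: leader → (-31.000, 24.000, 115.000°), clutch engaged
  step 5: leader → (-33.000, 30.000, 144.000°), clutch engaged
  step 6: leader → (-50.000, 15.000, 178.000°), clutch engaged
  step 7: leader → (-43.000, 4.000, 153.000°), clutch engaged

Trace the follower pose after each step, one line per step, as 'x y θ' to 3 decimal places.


28.000 -16.000 75.000
40.000 -9.000 -8.000
40.500 3.000 -63.000
28.500 -15.000 -98.000
22.500 -1.000 63.000
22.000 5.000 180.000
14.000 -10.000 317.000
18.000 -21.000 218.000

step 0: Δleader=(7.000, -24.000, -14.000°), disengaged; cmd=(0,0,0) → follower holds at (28.000, -16.000, 75.000°)
step 1: Δleader=(23.000, 7.000, -21.000°), engaged; cmd=(12.000, 7.000, -83.000°) → follower=(40.000, -9.000, -8.000°)
step 2: Δleader=(0.000, 12.000, -14.000°), engaged; cmd=(0.500, 12.000, -55.000°) → follower=(40.500, 3.000, -63.000°)
step 3: Δleader=(-25.000, -18.000, -9.000°), engaged; cmd=(-12.000, -18.000, -35.000°) → follower=(28.500, -15.000, -98.000°)
step 4: Δleader=(-13.000, 14.000, 40.000°), engaged; cmd=(-6.000, 14.000, 161.000°) → follower=(22.500, -1.000, 63.000°)
step 5: Δleader=(-2.000, 6.000, 29.000°), engaged; cmd=(-0.500, 6.000, 117.000°) → follower=(22.000, 5.000, 180.000°)
step 6: Δleader=(-17.000, -15.000, 34.000°), engaged; cmd=(-8.000, -15.000, 137.000°) → follower=(14.000, -10.000, 317.000°)
step 7: Δleader=(7.000, -11.000, -25.000°), engaged; cmd=(4.000, -11.000, -99.000°) → follower=(18.000, -21.000, 218.000°)


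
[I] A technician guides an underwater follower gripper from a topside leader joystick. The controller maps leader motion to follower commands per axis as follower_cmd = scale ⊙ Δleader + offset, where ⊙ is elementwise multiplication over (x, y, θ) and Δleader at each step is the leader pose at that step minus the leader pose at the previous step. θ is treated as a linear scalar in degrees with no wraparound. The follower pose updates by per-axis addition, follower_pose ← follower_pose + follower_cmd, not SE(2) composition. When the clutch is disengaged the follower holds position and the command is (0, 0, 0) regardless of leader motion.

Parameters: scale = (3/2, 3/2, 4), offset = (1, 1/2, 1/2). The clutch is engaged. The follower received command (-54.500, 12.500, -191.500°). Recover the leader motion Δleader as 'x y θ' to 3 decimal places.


-37.000 8.000 -48.000

axis x: (-54.500 − 1) / (3/2) = -37.000
axis y: (12.500 − 1/2) / (3/2) = 8.000
axis θ: (-191.500 − 1/2) / (4) = -48.000


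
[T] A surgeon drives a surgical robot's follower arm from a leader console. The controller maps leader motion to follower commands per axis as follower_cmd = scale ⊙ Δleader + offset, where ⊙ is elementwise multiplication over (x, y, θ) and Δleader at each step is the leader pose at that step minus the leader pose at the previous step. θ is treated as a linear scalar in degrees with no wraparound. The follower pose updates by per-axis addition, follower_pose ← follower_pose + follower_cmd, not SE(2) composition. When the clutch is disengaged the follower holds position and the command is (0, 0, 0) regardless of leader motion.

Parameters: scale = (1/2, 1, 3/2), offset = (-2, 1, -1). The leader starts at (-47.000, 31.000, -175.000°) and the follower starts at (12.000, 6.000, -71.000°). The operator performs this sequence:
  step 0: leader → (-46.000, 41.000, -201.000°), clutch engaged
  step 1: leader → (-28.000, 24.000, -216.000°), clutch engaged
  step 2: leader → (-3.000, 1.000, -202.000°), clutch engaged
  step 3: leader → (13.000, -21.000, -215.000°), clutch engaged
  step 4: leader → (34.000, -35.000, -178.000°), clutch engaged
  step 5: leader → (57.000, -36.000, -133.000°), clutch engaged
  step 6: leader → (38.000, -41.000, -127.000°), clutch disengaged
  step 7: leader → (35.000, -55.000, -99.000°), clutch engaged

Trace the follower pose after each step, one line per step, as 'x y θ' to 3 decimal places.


10.500 17.000 -111.000
17.500 1.000 -134.500
28.000 -21.000 -114.500
34.000 -42.000 -135.000
42.500 -55.000 -80.500
52.000 -55.000 -14.000
52.000 -55.000 -14.000
48.500 -68.000 27.000

step 0: Δleader=(1.000, 10.000, -26.000°), engaged; cmd=(-1.500, 11.000, -40.000°) → follower=(10.500, 17.000, -111.000°)
step 1: Δleader=(18.000, -17.000, -15.000°), engaged; cmd=(7.000, -16.000, -23.500°) → follower=(17.500, 1.000, -134.500°)
step 2: Δleader=(25.000, -23.000, 14.000°), engaged; cmd=(10.500, -22.000, 20.000°) → follower=(28.000, -21.000, -114.500°)
step 3: Δleader=(16.000, -22.000, -13.000°), engaged; cmd=(6.000, -21.000, -20.500°) → follower=(34.000, -42.000, -135.000°)
step 4: Δleader=(21.000, -14.000, 37.000°), engaged; cmd=(8.500, -13.000, 54.500°) → follower=(42.500, -55.000, -80.500°)
step 5: Δleader=(23.000, -1.000, 45.000°), engaged; cmd=(9.500, 0.000, 66.500°) → follower=(52.000, -55.000, -14.000°)
step 6: Δleader=(-19.000, -5.000, 6.000°), disengaged; cmd=(0,0,0) → follower holds at (52.000, -55.000, -14.000°)
step 7: Δleader=(-3.000, -14.000, 28.000°), engaged; cmd=(-3.500, -13.000, 41.000°) → follower=(48.500, -68.000, 27.000°)


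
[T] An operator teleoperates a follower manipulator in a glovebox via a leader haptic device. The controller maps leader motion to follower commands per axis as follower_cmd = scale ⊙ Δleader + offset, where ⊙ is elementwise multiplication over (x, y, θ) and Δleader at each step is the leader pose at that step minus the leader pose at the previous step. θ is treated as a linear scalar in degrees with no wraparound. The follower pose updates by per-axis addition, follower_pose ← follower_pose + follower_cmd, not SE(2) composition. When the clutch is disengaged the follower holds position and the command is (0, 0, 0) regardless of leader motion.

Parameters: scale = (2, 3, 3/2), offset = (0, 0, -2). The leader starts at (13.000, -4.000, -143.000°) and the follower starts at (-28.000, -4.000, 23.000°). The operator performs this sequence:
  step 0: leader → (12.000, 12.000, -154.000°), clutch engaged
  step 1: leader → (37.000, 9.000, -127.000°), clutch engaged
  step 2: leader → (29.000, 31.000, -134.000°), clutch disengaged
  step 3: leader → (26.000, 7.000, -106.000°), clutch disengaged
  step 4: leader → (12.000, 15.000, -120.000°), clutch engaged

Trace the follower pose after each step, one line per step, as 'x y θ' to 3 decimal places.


-30.000 44.000 4.500
20.000 35.000 43.000
20.000 35.000 43.000
20.000 35.000 43.000
-8.000 59.000 20.000

step 0: Δleader=(-1.000, 16.000, -11.000°), engaged; cmd=(-2.000, 48.000, -18.500°) → follower=(-30.000, 44.000, 4.500°)
step 1: Δleader=(25.000, -3.000, 27.000°), engaged; cmd=(50.000, -9.000, 38.500°) → follower=(20.000, 35.000, 43.000°)
step 2: Δleader=(-8.000, 22.000, -7.000°), disengaged; cmd=(0,0,0) → follower holds at (20.000, 35.000, 43.000°)
step 3: Δleader=(-3.000, -24.000, 28.000°), disengaged; cmd=(0,0,0) → follower holds at (20.000, 35.000, 43.000°)
step 4: Δleader=(-14.000, 8.000, -14.000°), engaged; cmd=(-28.000, 24.000, -23.000°) → follower=(-8.000, 59.000, 20.000°)


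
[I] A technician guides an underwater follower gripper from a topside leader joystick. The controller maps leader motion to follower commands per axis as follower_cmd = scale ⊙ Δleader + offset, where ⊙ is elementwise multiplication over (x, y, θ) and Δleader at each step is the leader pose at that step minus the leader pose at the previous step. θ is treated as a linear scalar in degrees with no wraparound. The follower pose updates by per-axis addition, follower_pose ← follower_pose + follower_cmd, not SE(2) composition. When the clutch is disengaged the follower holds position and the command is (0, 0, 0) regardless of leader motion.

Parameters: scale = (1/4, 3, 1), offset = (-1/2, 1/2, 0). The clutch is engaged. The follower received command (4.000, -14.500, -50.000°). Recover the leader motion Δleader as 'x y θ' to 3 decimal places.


axis x: (4.000 − -1/2) / (1/4) = 18.000
axis y: (-14.500 − 1/2) / (3) = -5.000
axis θ: (-50.000 − 0) / (1) = -50.000

18.000 -5.000 -50.000


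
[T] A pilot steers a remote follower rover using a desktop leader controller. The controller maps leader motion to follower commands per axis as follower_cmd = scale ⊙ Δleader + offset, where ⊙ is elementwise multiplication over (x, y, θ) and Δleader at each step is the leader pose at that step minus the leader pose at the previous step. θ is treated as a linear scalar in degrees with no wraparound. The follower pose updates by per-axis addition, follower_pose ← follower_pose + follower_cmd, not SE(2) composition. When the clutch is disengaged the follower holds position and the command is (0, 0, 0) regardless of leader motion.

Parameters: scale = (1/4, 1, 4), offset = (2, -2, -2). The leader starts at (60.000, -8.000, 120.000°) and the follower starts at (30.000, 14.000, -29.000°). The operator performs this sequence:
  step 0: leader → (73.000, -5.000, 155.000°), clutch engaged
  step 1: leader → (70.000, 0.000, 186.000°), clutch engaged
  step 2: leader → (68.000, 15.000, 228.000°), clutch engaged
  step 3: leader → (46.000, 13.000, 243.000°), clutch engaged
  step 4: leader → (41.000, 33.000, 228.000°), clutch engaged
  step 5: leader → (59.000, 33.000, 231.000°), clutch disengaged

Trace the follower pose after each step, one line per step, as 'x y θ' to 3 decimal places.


step 0: Δleader=(13.000, 3.000, 35.000°), engaged; cmd=(5.250, 1.000, 138.000°) → follower=(35.250, 15.000, 109.000°)
step 1: Δleader=(-3.000, 5.000, 31.000°), engaged; cmd=(1.250, 3.000, 122.000°) → follower=(36.500, 18.000, 231.000°)
step 2: Δleader=(-2.000, 15.000, 42.000°), engaged; cmd=(1.500, 13.000, 166.000°) → follower=(38.000, 31.000, 397.000°)
step 3: Δleader=(-22.000, -2.000, 15.000°), engaged; cmd=(-3.500, -4.000, 58.000°) → follower=(34.500, 27.000, 455.000°)
step 4: Δleader=(-5.000, 20.000, -15.000°), engaged; cmd=(0.750, 18.000, -62.000°) → follower=(35.250, 45.000, 393.000°)
step 5: Δleader=(18.000, 0.000, 3.000°), disengaged; cmd=(0,0,0) → follower holds at (35.250, 45.000, 393.000°)

35.250 15.000 109.000
36.500 18.000 231.000
38.000 31.000 397.000
34.500 27.000 455.000
35.250 45.000 393.000
35.250 45.000 393.000


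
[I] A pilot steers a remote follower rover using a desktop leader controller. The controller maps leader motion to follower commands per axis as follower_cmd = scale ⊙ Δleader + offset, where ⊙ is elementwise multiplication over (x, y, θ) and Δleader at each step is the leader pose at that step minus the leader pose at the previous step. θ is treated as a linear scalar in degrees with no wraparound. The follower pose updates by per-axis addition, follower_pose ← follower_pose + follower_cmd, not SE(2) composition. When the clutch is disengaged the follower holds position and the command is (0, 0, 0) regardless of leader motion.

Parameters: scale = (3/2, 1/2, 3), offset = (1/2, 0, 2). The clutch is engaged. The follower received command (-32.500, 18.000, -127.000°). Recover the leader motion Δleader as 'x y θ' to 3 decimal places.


axis x: (-32.500 − 1/2) / (3/2) = -22.000
axis y: (18.000 − 0) / (1/2) = 36.000
axis θ: (-127.000 − 2) / (3) = -43.000

-22.000 36.000 -43.000


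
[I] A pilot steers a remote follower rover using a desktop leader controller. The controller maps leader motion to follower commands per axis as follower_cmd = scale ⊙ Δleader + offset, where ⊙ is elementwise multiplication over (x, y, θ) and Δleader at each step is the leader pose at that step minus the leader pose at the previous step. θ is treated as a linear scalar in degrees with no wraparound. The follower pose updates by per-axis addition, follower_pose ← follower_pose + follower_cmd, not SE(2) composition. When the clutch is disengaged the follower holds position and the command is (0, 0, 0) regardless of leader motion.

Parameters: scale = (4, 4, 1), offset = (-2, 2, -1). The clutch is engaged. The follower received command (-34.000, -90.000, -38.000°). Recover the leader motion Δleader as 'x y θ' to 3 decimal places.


axis x: (-34.000 − -2) / (4) = -8.000
axis y: (-90.000 − 2) / (4) = -23.000
axis θ: (-38.000 − -1) / (1) = -37.000

-8.000 -23.000 -37.000


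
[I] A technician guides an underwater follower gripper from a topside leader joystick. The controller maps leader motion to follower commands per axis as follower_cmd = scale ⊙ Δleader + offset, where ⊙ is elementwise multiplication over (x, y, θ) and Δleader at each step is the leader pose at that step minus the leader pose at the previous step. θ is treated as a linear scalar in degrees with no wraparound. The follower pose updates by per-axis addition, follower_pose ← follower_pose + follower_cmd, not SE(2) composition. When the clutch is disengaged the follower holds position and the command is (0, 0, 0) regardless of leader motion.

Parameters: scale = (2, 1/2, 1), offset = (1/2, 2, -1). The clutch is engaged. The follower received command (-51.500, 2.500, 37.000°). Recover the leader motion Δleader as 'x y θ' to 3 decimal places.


-26.000 1.000 38.000

axis x: (-51.500 − 1/2) / (2) = -26.000
axis y: (2.500 − 2) / (1/2) = 1.000
axis θ: (37.000 − -1) / (1) = 38.000


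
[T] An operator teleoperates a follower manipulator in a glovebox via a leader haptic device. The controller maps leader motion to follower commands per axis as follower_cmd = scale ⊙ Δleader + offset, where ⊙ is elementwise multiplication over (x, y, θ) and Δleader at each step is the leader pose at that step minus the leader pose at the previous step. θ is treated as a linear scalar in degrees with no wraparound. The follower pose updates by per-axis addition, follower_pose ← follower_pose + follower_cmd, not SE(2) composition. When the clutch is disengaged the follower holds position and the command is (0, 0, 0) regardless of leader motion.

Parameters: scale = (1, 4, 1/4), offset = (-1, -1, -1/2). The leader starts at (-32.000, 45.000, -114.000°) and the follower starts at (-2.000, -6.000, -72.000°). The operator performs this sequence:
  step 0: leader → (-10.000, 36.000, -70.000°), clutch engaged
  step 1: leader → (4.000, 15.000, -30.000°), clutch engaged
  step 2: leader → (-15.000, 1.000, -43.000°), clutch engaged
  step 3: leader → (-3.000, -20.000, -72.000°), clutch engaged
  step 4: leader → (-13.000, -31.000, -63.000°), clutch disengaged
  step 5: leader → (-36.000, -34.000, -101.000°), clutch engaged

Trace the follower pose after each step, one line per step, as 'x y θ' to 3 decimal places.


19.000 -43.000 -61.500
32.000 -128.000 -52.000
12.000 -185.000 -55.750
23.000 -270.000 -63.500
23.000 -270.000 -63.500
-1.000 -283.000 -73.500

step 0: Δleader=(22.000, -9.000, 44.000°), engaged; cmd=(21.000, -37.000, 10.500°) → follower=(19.000, -43.000, -61.500°)
step 1: Δleader=(14.000, -21.000, 40.000°), engaged; cmd=(13.000, -85.000, 9.500°) → follower=(32.000, -128.000, -52.000°)
step 2: Δleader=(-19.000, -14.000, -13.000°), engaged; cmd=(-20.000, -57.000, -3.750°) → follower=(12.000, -185.000, -55.750°)
step 3: Δleader=(12.000, -21.000, -29.000°), engaged; cmd=(11.000, -85.000, -7.750°) → follower=(23.000, -270.000, -63.500°)
step 4: Δleader=(-10.000, -11.000, 9.000°), disengaged; cmd=(0,0,0) → follower holds at (23.000, -270.000, -63.500°)
step 5: Δleader=(-23.000, -3.000, -38.000°), engaged; cmd=(-24.000, -13.000, -10.000°) → follower=(-1.000, -283.000, -73.500°)


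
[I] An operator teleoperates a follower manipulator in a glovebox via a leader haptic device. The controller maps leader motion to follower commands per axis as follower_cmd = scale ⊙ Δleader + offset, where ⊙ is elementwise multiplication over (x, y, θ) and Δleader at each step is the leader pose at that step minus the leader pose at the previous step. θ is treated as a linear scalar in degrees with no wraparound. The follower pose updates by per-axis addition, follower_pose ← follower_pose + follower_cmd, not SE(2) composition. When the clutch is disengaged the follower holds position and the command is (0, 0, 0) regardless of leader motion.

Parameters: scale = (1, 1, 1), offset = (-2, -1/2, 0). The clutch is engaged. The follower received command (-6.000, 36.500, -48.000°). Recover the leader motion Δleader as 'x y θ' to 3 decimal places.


-4.000 37.000 -48.000

axis x: (-6.000 − -2) / (1) = -4.000
axis y: (36.500 − -1/2) / (1) = 37.000
axis θ: (-48.000 − 0) / (1) = -48.000


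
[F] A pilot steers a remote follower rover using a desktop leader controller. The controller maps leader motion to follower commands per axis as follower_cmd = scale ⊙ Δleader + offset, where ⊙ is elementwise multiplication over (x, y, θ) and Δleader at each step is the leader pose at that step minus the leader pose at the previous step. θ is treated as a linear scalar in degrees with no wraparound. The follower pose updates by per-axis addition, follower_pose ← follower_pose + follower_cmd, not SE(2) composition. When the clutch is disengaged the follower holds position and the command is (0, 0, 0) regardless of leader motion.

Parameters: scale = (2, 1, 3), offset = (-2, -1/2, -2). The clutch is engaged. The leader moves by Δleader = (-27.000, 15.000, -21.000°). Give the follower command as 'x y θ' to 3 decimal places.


axis x: 2·-27.000 + -2 = -56.000
axis y: 1·15.000 + -1/2 = 14.500
axis θ: 3·-21.000 + -2 = -65.000

-56.000 14.500 -65.000


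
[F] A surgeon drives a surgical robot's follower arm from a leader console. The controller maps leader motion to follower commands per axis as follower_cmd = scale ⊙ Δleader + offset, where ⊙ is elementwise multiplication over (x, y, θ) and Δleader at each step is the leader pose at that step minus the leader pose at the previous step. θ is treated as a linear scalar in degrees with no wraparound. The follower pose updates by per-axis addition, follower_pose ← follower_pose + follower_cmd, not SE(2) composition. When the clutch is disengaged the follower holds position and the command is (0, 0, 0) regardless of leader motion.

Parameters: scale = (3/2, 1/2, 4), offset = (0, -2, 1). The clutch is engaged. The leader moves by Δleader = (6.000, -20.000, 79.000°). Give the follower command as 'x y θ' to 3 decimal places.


axis x: 3/2·6.000 + 0 = 9.000
axis y: 1/2·-20.000 + -2 = -12.000
axis θ: 4·79.000 + 1 = 317.000

9.000 -12.000 317.000


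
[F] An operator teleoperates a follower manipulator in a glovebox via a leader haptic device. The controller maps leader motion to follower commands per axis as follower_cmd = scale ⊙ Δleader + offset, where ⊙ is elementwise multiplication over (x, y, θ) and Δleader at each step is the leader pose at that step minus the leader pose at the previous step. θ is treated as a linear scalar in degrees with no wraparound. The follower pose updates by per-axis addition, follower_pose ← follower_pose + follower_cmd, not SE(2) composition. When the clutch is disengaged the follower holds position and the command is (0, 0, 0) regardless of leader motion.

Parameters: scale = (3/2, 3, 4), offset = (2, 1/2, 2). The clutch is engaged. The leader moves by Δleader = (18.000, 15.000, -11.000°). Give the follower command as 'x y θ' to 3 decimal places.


29.000 45.500 -42.000

axis x: 3/2·18.000 + 2 = 29.000
axis y: 3·15.000 + 1/2 = 45.500
axis θ: 4·-11.000 + 2 = -42.000


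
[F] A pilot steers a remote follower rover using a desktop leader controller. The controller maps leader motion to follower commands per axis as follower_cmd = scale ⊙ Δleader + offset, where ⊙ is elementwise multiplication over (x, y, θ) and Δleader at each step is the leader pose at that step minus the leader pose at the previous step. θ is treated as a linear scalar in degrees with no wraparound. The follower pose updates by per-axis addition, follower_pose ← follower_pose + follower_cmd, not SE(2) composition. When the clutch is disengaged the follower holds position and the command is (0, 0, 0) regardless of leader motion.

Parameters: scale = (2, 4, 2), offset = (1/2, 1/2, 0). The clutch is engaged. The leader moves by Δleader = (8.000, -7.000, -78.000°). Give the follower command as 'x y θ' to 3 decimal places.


axis x: 2·8.000 + 1/2 = 16.500
axis y: 4·-7.000 + 1/2 = -27.500
axis θ: 2·-78.000 + 0 = -156.000

16.500 -27.500 -156.000


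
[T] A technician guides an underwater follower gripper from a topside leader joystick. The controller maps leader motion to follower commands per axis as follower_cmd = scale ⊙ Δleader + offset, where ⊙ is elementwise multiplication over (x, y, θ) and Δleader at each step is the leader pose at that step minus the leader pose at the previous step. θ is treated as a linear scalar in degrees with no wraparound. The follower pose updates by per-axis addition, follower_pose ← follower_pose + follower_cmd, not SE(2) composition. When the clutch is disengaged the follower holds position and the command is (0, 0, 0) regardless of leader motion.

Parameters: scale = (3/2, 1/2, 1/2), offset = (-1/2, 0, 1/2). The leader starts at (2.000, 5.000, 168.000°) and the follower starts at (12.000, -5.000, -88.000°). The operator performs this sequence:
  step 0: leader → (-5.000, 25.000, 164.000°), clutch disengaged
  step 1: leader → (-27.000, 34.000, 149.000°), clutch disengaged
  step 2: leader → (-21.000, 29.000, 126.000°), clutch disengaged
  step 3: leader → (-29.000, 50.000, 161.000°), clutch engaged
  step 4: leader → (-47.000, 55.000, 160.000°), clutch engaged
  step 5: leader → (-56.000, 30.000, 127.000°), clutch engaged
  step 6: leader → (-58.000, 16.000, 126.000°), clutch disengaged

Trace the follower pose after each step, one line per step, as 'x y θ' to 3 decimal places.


step 0: Δleader=(-7.000, 20.000, -4.000°), disengaged; cmd=(0,0,0) → follower holds at (12.000, -5.000, -88.000°)
step 1: Δleader=(-22.000, 9.000, -15.000°), disengaged; cmd=(0,0,0) → follower holds at (12.000, -5.000, -88.000°)
step 2: Δleader=(6.000, -5.000, -23.000°), disengaged; cmd=(0,0,0) → follower holds at (12.000, -5.000, -88.000°)
step 3: Δleader=(-8.000, 21.000, 35.000°), engaged; cmd=(-12.500, 10.500, 18.000°) → follower=(-0.500, 5.500, -70.000°)
step 4: Δleader=(-18.000, 5.000, -1.000°), engaged; cmd=(-27.500, 2.500, 0.000°) → follower=(-28.000, 8.000, -70.000°)
step 5: Δleader=(-9.000, -25.000, -33.000°), engaged; cmd=(-14.000, -12.500, -16.000°) → follower=(-42.000, -4.500, -86.000°)
step 6: Δleader=(-2.000, -14.000, -1.000°), disengaged; cmd=(0,0,0) → follower holds at (-42.000, -4.500, -86.000°)

12.000 -5.000 -88.000
12.000 -5.000 -88.000
12.000 -5.000 -88.000
-0.500 5.500 -70.000
-28.000 8.000 -70.000
-42.000 -4.500 -86.000
-42.000 -4.500 -86.000


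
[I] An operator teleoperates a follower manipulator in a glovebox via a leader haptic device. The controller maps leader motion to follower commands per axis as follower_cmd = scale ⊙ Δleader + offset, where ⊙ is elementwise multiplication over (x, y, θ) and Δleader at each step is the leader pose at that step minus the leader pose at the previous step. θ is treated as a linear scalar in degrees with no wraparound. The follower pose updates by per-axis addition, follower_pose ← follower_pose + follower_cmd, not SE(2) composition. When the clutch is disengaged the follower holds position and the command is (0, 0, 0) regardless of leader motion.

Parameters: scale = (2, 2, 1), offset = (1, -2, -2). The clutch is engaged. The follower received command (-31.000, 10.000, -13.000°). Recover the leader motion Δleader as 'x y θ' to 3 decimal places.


-16.000 6.000 -11.000

axis x: (-31.000 − 1) / (2) = -16.000
axis y: (10.000 − -2) / (2) = 6.000
axis θ: (-13.000 − -2) / (1) = -11.000
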